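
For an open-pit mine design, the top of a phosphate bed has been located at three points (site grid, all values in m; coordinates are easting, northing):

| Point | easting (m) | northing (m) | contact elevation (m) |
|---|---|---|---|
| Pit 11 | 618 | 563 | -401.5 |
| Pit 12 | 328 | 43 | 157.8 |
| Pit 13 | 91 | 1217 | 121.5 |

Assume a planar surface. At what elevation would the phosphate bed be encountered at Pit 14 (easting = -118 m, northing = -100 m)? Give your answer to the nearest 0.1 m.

815.3 m

Two edge vectors: Pit 11→Pit 12 = (-290, -520, 559.3), Pit 11→Pit 13 = (-527, 654, 523).
Normal n = (Pit 11→Pit 12) × (Pit 11→Pit 13) = (-637742.2, -143081.1, -463700).
So ∂z/∂easting = −n_x/n_z = −1.375334 and ∂z/∂northing = −n_y/n_z = −0.308564.
Intercept c from Pit 11: -401.5 + 849.96 + 173.72 = 622.18.
At (-118, -100): z = 162.3 + 30.9 + 622.18 = 815.3 m.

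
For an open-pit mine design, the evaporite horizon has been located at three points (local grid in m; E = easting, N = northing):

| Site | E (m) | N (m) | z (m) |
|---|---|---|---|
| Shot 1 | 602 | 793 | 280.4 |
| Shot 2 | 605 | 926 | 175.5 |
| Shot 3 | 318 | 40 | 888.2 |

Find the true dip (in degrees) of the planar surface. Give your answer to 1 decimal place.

Two edge vectors: Shot 1→Shot 2 = (3, 133, -104.9), Shot 1→Shot 3 = (-284, -753, 607.8).
Normal n = (Shot 1→Shot 2) × (Shot 1→Shot 3) = (1847.7, 27968.2, 35513).
So ∂z/∂E = −n_x/n_z = −0.05203 and ∂z/∂N = −n_y/n_z = −0.78755.
Gradient magnitude |∇z| = √(a² + b²) = √(0.00271 + 0.62023) = 0.78926.
True dip = arctan(0.78926) = 38.3°, dipping toward N (azimuth ≈ 004°).

38.3°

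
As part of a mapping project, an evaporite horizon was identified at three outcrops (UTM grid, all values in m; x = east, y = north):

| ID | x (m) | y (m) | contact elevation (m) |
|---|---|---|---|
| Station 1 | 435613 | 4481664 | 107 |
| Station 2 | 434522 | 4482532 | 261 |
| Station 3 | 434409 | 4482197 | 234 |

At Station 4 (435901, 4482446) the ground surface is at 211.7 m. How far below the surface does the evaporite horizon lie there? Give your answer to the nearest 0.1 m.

43.1 m

Two edge vectors: Station 1→Station 2 = (-1091, 868, 154), Station 1→Station 3 = (-1204, 533, 127).
Normal n = (Station 1→Station 2) × (Station 1→Station 3) = (28154, -46859, 463569).
So ∂z/∂x = −n_x/n_z = −0.060733138 and ∂z/∂y = −n_y/n_z = 0.101083118.
Intercept c from Station 1: 107 + 26456.14 − 453020.57 = −426457.43.
At (435901, 4482446): z_contact = −26473.64 + 453099.62 − 426457.43 = 168.56 m.
Depth below ground = 211.7 − 168.56 = 43.1 m.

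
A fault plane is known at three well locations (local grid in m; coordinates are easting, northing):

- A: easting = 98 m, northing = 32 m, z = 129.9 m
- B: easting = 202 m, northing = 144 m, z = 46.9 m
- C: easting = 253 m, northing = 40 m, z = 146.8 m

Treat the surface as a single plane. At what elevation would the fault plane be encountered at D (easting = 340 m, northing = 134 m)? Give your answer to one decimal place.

77.1 m

Two edge vectors: A→B = (104, 112, -83), A→C = (155, 8, 16.9).
Normal n = (A→B) × (A→C) = (2556.8, -14622.6, -16528).
So ∂z/∂easting = −n_x/n_z = 0.15470 and ∂z/∂northing = −n_y/n_z = −0.88472.
Intercept c from A: 129.9 − 15.16 + 28.31 = 143.05.
At (340, 134): z = 52.6 − 118.6 + 143.05 = 77.1 m.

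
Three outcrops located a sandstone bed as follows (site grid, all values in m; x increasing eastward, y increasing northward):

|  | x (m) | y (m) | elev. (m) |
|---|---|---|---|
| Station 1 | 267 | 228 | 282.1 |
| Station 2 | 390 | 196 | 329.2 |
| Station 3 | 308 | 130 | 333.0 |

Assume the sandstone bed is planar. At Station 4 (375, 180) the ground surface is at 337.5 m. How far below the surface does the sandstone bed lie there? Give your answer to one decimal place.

6.0 m

Let the plane be z = a·x + b·y + c.
Station 2−Station 1: 123a − 32b = 47.1;  Station 3−Station 1: 41a − 98b = 50.9.
Solving gives a = 0.27807, b = −0.40305.
Then c = 282.1 − a·267 − b·228 = 299.75.
At (375, 180): z_contact = 104.28 − 72.55 + 299.75 = 331.48 m.
Depth below ground = 337.5 − 331.48 = 6.0 m.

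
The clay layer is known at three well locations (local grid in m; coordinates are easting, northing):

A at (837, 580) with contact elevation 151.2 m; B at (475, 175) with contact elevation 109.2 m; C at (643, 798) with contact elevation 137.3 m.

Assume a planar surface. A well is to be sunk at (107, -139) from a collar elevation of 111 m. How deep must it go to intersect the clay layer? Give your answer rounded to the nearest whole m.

Let the plane be z = a·easting + b·northing + c.
B−A: −362a − 405b = −42;  C−A: −194a + 218b = −13.9.
Solving gives a = 0.09388, b = 0.01979.
Then c = 151.2 − a·837 − b·580 = 61.14.
At (107, -139): z_contact = 10.0 − 2.8 + 61.14 = 68.4 m.
Depth below ground = 111 − 68.4 = 43 m.

43 m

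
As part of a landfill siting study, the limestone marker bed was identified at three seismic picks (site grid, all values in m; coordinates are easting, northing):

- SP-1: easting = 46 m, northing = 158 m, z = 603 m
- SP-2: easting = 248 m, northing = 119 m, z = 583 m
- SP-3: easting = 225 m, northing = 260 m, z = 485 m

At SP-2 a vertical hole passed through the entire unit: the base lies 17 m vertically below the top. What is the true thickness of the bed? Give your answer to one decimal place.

Let the plane be z = a·easting + b·northing + c.
SP-2−SP-1: 202a − 39b = −20;  SP-3−SP-1: 179a + 102b = −118.
Solving gives a = −0.24078, b = −0.73431.
|∇z| = √(a²+b²) = 0.77278, so dip δ = arctan(0.77278) = 37.70°.
True thickness = vertical thickness × cos δ = 17 × cos 37.70° = 13.5 m.

13.5 m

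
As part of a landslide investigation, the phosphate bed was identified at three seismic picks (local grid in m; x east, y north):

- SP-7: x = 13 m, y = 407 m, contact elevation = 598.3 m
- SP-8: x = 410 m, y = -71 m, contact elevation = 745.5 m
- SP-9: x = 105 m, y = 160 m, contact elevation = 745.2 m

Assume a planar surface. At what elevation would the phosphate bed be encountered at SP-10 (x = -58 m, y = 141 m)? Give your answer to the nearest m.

Let the plane be z = a·x + b·y + c.
SP-8−SP-7: 397a − 478b = 147.2;  SP-9−SP-7: 92a − 247b = 146.9.
Solving gives a = −0.62607, b = −0.82793.
Then c = 598.3 − a·13 − b·407 = 943.41.
At (-58, 141): z = 36.3 − 116.7 + 943.41 = 863.0 m.

863 m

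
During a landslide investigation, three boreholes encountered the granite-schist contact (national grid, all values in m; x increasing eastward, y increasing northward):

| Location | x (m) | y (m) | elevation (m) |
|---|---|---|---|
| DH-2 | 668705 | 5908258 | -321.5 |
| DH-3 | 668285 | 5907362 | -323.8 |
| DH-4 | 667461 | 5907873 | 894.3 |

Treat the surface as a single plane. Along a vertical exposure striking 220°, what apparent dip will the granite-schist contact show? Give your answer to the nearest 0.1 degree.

17.9°

Let the plane be z = a·x + b·y + c.
DH-3−DH-2: −420a − 896b = −2.3;  DH-4−DH-2: −1244a − 385b = 1215.8.
Solving gives a = −1.14410, b = 0.53886.
Unit vector along 220° is (sin 220°, cos 220°) = (-0.6428, -0.7660).
Slope in that direction = a·(-0.6428) + b·(-0.7660) = 0.32262.
Apparent dip = arctan|0.32262| = 17.9° (true dip is 51.7°, so apparent ≤ true as expected).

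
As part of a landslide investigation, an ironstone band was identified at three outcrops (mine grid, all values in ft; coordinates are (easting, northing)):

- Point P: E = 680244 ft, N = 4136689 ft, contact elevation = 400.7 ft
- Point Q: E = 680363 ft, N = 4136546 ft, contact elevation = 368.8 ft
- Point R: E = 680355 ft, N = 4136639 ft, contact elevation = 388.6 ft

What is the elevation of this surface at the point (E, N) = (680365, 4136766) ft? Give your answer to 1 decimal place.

Two edge vectors: Point P→Point Q = (119, -143, -31.9), Point P→Point R = (111, -50, -12.1).
Normal n = (Point P→Point Q) × (Point P→Point R) = (135.3, -2101, 9923).
So ∂z/∂E = −n_x/n_z = −0.013634989 and ∂z/∂N = −n_y/n_z = 0.211730323.
Intercept c from Point P: 400.7 + 9275.12 − 875862.50 = −866186.68.
At (680365, 4136766): z = −9276.8 + 875878.8 − 866186.68 = 415.4 ft.

415.4 ft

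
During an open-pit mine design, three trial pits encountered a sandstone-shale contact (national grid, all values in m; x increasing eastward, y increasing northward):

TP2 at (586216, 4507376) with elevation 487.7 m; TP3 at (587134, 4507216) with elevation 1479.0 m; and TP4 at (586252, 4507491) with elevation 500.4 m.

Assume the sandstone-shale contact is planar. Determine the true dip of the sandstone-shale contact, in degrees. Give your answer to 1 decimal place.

Two edge vectors: TP2→TP3 = (918, -160, 991.3), TP2→TP4 = (36, 115, 12.7).
Normal n = (TP2→TP3) × (TP2→TP4) = (-116031.5, 24028.2, 111330).
So ∂z/∂x = −n_x/n_z = 1.04223 and ∂z/∂y = −n_y/n_z = −0.21583.
Gradient magnitude |∇z| = √(a² + b²) = √(1.08624 + 0.04658) = 1.06434.
True dip = arctan(1.06434) = 46.8°, dipping toward WNW (azimuth ≈ 282°).

46.8°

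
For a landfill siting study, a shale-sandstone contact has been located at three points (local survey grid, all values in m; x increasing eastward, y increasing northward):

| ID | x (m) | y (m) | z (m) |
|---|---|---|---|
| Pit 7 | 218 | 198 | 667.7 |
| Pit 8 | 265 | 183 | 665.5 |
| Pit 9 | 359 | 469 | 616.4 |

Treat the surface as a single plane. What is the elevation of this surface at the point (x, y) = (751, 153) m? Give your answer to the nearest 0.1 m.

Two edge vectors: Pit 7→Pit 8 = (47, -15, -2.2), Pit 7→Pit 9 = (141, 271, -51.3).
Normal n = (Pit 7→Pit 8) × (Pit 7→Pit 9) = (1365.7, 2100.9, 14852).
So ∂z/∂x = −n_x/n_z = −0.09195 and ∂z/∂y = −n_y/n_z = −0.14146.
Intercept c from Pit 7: 667.7 + 20.05 + 28.01 = 715.75.
At (751, 153): z = −69.1 − 21.6 + 715.75 = 625.1 m.

625.1 m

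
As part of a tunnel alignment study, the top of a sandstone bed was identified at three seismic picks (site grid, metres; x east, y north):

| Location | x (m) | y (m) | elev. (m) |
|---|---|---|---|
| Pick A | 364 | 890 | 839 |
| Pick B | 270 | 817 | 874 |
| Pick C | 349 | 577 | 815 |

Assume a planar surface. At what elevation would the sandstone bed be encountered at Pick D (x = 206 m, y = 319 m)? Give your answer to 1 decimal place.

853.8 m

Two edge vectors: Pick A→Pick B = (-94, -73, 35), Pick A→Pick C = (-15, -313, -24).
Normal n = (Pick A→Pick B) × (Pick A→Pick C) = (12707, -2781, 28327).
So ∂z/∂x = −n_x/n_z = −0.44858 and ∂z/∂y = −n_y/n_z = 0.09817.
Intercept c from Pick A: 839 + 163.28 − 87.38 = 914.91.
At (206, 319): z = −92.4 + 31.3 + 914.91 = 853.8 m.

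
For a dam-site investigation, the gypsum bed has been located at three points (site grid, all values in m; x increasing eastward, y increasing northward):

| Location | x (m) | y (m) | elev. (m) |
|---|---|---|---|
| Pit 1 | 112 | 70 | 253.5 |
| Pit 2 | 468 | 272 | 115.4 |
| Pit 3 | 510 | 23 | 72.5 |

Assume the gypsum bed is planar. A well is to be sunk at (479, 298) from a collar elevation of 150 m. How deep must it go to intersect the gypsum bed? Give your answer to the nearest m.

37 m

Two edge vectors: Pit 1→Pit 2 = (356, 202, -138.1), Pit 1→Pit 3 = (398, -47, -181).
Normal n = (Pit 1→Pit 2) × (Pit 1→Pit 3) = (-43052.7, 9472.2, -97128).
So ∂z/∂x = −n_x/n_z = −0.44326 and ∂z/∂y = −n_y/n_z = 0.09752.
Intercept c from Pit 1: 253.5 + 49.64 − 6.83 = 296.32.
At (479, 298): z_contact = −212.3 + 29.1 + 296.32 = 113.1 m.
Depth below ground = 150 − 113.1 = 37 m.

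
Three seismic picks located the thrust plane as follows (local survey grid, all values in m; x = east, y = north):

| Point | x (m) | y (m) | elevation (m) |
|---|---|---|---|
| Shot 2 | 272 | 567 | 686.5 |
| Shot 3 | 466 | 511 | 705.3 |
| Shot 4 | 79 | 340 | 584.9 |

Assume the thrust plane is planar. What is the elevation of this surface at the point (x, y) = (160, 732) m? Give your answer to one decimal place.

Let the plane be z = a·x + b·y + c.
Shot 3−Shot 2: 194a − 56b = 18.8;  Shot 4−Shot 2: −193a − 227b = −101.6.
Solving gives a = 0.18155, b = 0.29322.
Then c = 686.5 − a·272 − b·567 = 470.86.
At (160, 732): z = 29.0 + 214.6 + 470.86 = 714.5 m.

714.5 m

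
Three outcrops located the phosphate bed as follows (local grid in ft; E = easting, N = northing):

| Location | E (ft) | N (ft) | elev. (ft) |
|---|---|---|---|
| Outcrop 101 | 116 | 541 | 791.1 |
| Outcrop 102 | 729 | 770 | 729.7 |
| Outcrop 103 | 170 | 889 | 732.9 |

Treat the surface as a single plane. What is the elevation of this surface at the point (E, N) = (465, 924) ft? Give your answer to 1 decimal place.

715.5 ft

Two edge vectors: Outcrop 101→Outcrop 102 = (613, 229, -61.4), Outcrop 101→Outcrop 103 = (54, 348, -58.2).
Normal n = (Outcrop 101→Outcrop 102) × (Outcrop 101→Outcrop 103) = (8039.4, 32361, 200958).
So ∂z/∂E = −n_x/n_z = −0.04001 and ∂z/∂N = −n_y/n_z = −0.16103.
Intercept c from Outcrop 101: 791.1 + 4.64 + 87.12 = 882.86.
At (465, 924): z = −18.6 − 148.8 + 882.86 = 715.5 ft.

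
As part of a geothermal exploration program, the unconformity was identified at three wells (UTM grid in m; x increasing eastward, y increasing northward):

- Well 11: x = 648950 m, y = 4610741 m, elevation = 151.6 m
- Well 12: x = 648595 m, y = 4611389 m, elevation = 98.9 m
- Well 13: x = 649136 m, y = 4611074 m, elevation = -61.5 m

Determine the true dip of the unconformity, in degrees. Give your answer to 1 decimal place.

31.8°

Let the plane be z = a·x + b·y + c.
Well 12−Well 11: −355a + 648b = −52.7;  Well 13−Well 11: 186a + 333b = −213.1.
Solving gives a = −0.50489, b = −0.35793.
Gradient magnitude |∇z| = √(a² + b²) = √(0.25492 + 0.12811) = 0.61889.
True dip = arctan(0.61889) = 31.8°, dipping toward NE (azimuth ≈ 055°).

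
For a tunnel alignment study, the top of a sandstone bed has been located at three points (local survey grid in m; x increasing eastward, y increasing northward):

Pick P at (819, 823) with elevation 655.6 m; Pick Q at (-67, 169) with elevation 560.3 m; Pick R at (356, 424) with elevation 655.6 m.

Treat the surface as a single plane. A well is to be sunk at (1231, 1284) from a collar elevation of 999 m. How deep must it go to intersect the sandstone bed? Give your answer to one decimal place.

435.6 m

Two edge vectors: Pick P→Pick Q = (-886, -654, -95.3), Pick P→Pick R = (-463, -399, 0).
Normal n = (Pick P→Pick Q) × (Pick P→Pick R) = (-38024.7, 44123.9, 50712).
So ∂z/∂x = −n_x/n_z = 0.749817 and ∂z/∂y = −n_y/n_z = −0.870088.
Intercept c from Pick P: 655.6 − 614.10 + 716.08 = 757.58.
At (1231, 1284): z_contact = 923.02 − 1117.19 + 757.58 = 563.41 m.
Depth below ground = 999 − 563.41 = 435.6 m.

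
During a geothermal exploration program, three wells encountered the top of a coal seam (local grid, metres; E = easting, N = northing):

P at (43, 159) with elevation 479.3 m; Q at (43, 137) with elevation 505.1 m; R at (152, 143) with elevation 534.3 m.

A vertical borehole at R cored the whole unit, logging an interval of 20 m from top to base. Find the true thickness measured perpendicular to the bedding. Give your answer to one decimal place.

Two edge vectors: P→Q = (0, -22, 25.8), P→R = (109, -16, 55).
Normal n = (P→Q) × (P→R) = (-797.2, 2812.2, 2398).
So ∂z/∂E = −n_x/n_z = 0.33244 and ∂z/∂N = −n_y/n_z = −1.17273.
|∇z| = √(a²+b²) = 1.21894, so dip δ = arctan(1.21894) = 50.63°.
True thickness = vertical thickness × cos δ = 20 × cos 50.63° = 12.7 m.

12.7 m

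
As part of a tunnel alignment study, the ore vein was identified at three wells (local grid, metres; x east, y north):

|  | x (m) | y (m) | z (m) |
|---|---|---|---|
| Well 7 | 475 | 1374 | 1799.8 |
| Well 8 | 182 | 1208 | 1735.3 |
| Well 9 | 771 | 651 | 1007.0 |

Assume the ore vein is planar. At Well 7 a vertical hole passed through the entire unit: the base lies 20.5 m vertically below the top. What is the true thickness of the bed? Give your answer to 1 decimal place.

Let the plane be z = a·x + b·y + c.
Well 8−Well 7: −293a − 166b = −64.5;  Well 9−Well 7: 296a − 723b = −792.8.
Solving gives a = −0.32559, b = 0.96324.
|∇z| = √(a²+b²) = 1.01678, so dip δ = arctan(1.01678) = 45.48°.
True thickness = vertical thickness × cos δ = 20.5 × cos 45.48° = 14.4 m.

14.4 m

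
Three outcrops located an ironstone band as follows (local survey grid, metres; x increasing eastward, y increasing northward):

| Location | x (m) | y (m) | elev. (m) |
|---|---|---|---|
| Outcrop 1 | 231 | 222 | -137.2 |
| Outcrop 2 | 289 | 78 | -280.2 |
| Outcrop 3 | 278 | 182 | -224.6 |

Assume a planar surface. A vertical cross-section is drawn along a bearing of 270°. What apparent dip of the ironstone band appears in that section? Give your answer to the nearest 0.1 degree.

Two edge vectors: Outcrop 1→Outcrop 2 = (58, -144, -143), Outcrop 1→Outcrop 3 = (47, -40, -87.4).
Normal n = (Outcrop 1→Outcrop 2) × (Outcrop 1→Outcrop 3) = (6865.6, -1651.8, 4448).
So ∂z/∂x = −n_x/n_z = −1.54353 and ∂z/∂y = −n_y/n_z = 0.37136.
Unit vector along 270° is (sin 270°, cos 270°) = (-1.0000, -0.0000).
Slope in that direction = a·(-1.0000) + b·(-0.0000) = 1.54353.
Apparent dip = arctan|1.54353| = 57.1° (true dip is 57.8°, so apparent ≤ true as expected).

57.1°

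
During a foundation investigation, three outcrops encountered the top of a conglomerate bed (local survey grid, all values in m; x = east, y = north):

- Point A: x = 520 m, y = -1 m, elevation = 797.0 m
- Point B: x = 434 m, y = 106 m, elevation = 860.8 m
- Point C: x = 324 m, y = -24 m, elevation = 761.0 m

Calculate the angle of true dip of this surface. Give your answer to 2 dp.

Two edge vectors: Point A→Point B = (-86, 107, 63.8), Point A→Point C = (-196, -23, -36).
Normal n = (Point A→Point B) × (Point A→Point C) = (-2384.6, -15600.8, 22950).
So ∂z/∂x = −n_x/n_z = 0.10390 and ∂z/∂y = −n_y/n_z = 0.67977.
Gradient magnitude |∇z| = √(a² + b²) = √(0.01080 + 0.46209) = 0.68767.
True dip = arctan(0.68767) = 34.52°, dipping toward S (azimuth ≈ 189°).

34.52°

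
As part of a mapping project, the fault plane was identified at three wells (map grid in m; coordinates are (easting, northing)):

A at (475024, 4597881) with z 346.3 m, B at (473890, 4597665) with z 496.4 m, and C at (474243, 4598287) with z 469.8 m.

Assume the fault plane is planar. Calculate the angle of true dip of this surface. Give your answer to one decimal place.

8.2°

Two edge vectors: A→B = (-1134, -216, 150.1), A→C = (-781, 406, 123.5).
Normal n = (A→B) × (A→C) = (-87616.6, 22820.9, -629100).
So ∂z/∂E = −n_x/n_z = −0.13927 and ∂z/∂N = −n_y/n_z = 0.03628.
Gradient magnitude |∇z| = √(a² + b²) = √(0.01940 + 0.00132) = 0.14392.
True dip = arctan(0.14392) = 8.2°, dipping toward ESE (azimuth ≈ 105°).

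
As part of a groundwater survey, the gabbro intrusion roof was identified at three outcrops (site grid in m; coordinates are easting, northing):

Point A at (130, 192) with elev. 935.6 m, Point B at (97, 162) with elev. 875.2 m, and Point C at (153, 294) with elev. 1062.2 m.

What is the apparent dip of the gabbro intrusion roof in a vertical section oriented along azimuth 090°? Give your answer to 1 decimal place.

Two edge vectors: Point A→Point B = (-33, -30, -60.4), Point A→Point C = (23, 102, 126.6).
Normal n = (Point A→Point B) × (Point A→Point C) = (2362.8, 2788.6, -2676).
So ∂z/∂easting = −n_x/n_z = 0.88296 and ∂z/∂northing = −n_y/n_z = 1.04208.
Unit vector along 090° is (sin 90°, cos 90°) = (1.0000, 0.0000).
Slope in that direction = a·(1.0000) + b·(0.0000) = 0.88296.
Apparent dip = arctan|0.88296| = 41.4° (true dip is 53.8°, so apparent ≤ true as expected).

41.4°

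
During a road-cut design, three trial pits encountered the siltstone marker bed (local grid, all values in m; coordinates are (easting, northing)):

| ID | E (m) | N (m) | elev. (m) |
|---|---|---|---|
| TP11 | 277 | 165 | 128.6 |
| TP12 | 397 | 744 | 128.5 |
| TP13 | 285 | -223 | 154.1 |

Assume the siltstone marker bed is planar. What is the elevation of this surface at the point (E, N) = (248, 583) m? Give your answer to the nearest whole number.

Two edge vectors: TP11→TP12 = (120, 579, -0.1), TP11→TP13 = (8, -388, 25.5).
Normal n = (TP11→TP12) × (TP11→TP13) = (14725.7, -3060.8, -51192).
So ∂z/∂E = −n_x/n_z = 0.28766 and ∂z/∂N = −n_y/n_z = −0.05979.
Intercept c from TP11: 128.6 − 79.68 + 9.87 = 58.78.
At (248, 583): z = 71.3 − 34.9 + 58.78 = 95.3 m.

95 m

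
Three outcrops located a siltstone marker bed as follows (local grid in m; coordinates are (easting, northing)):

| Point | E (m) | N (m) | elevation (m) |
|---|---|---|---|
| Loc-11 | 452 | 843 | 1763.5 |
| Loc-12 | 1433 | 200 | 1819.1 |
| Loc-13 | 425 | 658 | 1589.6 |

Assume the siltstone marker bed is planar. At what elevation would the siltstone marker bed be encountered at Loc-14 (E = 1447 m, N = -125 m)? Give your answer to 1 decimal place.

1551.3 m

Let the plane be z = a·E + b·N + c.
Loc-12−Loc-11: 981a − 643b = 55.6;  Loc-13−Loc-11: −27a − 185b = −173.9.
Solving gives a = 0.614062, b = 0.850380.
Then c = 1763.5 − a·452 − b·843 = 769.07.
At (1447, -125): z = 888.5 − 106.3 + 769.07 = 1551.3 m.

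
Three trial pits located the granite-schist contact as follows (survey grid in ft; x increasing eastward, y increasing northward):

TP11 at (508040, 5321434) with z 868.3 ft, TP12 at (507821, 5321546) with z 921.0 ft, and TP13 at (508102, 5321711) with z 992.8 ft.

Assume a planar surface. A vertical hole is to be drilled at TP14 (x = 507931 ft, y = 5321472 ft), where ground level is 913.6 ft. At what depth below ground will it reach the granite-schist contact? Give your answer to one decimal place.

Let the plane be z = a·x + b·y + c.
TP12−TP11: −219a + 112b = 52.7;  TP13−TP11: 62a + 277b = 124.5.
Solving gives a = −0.009672075, b = 0.451623353.
Then c = 868.3 − a·508040 − b·5321434 = −2397501.76.
At (507931, 5321472): z_contact = −4912.75 + 2403301.03 − 2397501.76 = 886.52 ft.
Depth below ground = 913.6 − 886.52 = 27.1 ft.

27.1 ft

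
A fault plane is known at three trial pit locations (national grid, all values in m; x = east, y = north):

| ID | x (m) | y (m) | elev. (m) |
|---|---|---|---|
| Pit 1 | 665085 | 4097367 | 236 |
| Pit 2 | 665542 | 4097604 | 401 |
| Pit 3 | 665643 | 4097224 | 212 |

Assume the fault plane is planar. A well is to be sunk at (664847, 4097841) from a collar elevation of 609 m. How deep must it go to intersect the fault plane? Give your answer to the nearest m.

Two edge vectors: Pit 1→Pit 2 = (457, 237, 165), Pit 1→Pit 3 = (558, -143, -24).
Normal n = (Pit 1→Pit 2) × (Pit 1→Pit 3) = (17907, 103038, -197597).
So ∂z/∂x = −n_x/n_z = 0.09062385 and ∂z/∂y = −n_y/n_z = 0.52145529.
Intercept c from Pit 1: 236 − 60272.56 − 2136593.68 = −2196630.24.
At (664847, 4097841): z_contact = 60251.0 + 2136840.8 − 2196630.24 = 461.6 m.
Depth below ground = 609 − 461.6 = 147 m.

147 m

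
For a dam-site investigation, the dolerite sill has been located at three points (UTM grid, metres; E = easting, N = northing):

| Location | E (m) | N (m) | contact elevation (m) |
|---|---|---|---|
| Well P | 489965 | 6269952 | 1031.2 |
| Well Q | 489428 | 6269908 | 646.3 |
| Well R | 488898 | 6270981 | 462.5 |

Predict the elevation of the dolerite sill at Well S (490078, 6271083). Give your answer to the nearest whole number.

Two edge vectors: Well P→Well Q = (-537, -44, -384.9), Well P→Well R = (-1067, 1029, -568.7).
Normal n = (Well P→Well Q) × (Well P→Well R) = (421084.9, 105296.4, -599521).
So ∂z/∂E = −n_x/n_z = 0.70236889 and ∂z/∂N = −n_y/n_z = 0.17563421.
Intercept c from Well P: 1031.2 − 344136.17 − 1101218.10 = −1444323.07.
At (490078, 6271083): z = 344215.5 + 1101416.7 − 1444323.07 = 1309.2 m.

1309 m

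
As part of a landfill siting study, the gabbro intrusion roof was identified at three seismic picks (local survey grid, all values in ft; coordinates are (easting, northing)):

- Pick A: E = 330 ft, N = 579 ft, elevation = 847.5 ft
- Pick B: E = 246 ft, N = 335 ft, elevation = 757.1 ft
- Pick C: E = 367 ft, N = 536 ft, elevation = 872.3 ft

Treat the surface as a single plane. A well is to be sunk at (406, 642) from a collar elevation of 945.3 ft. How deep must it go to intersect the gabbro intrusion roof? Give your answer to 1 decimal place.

31.8 ft

Let the plane be z = a·E + b·N + c.
Pick B−Pick A: −84a − 244b = −90.4;  Pick C−Pick A: 37a − 43b = 24.8.
Solving gives a = 0.78627, b = 0.09981.
Then c = 847.5 − a·330 − b·579 = 530.24.
At (406, 642): z_contact = 319.22 + 64.08 + 530.24 = 913.54 ft.
Depth below ground = 945.3 − 913.54 = 31.8 ft.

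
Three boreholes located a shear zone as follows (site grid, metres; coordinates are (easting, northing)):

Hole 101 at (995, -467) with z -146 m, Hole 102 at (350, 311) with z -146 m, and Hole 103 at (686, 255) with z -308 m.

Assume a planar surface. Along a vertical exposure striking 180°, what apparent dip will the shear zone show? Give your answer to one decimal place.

Let the plane be z = a·E + b·N + c.
Hole 102−Hole 101: −645a + 778b = 0;  Hole 103−Hole 101: −309a + 722b = −162.
Solving gives a = −0.55944, b = −0.46381.
Unit vector along 180° is (sin 180°, cos 180°) = (0.0000, -1.0000).
Slope in that direction = a·(0.0000) + b·(-1.0000) = 0.46381.
Apparent dip = arctan|0.46381| = 24.9° (true dip is 36.0°, so apparent ≤ true as expected).

24.9°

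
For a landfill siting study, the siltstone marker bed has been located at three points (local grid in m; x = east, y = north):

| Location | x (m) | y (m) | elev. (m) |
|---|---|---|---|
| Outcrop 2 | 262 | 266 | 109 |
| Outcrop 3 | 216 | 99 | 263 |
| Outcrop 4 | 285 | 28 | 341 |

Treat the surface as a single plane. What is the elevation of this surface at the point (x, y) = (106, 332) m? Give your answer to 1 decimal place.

23.5 m

Two edge vectors: Outcrop 2→Outcrop 3 = (-46, -167, 154), Outcrop 2→Outcrop 4 = (23, -238, 232).
Normal n = (Outcrop 2→Outcrop 3) × (Outcrop 2→Outcrop 4) = (-2092, 14214, 14789).
So ∂z/∂x = −n_x/n_z = 0.14146 and ∂z/∂y = −n_y/n_z = −0.96112.
Intercept c from Outcrop 2: 109 − 37.06 + 255.66 = 327.60.
At (106, 332): z = 15.0 − 319.1 + 327.60 = 23.5 m.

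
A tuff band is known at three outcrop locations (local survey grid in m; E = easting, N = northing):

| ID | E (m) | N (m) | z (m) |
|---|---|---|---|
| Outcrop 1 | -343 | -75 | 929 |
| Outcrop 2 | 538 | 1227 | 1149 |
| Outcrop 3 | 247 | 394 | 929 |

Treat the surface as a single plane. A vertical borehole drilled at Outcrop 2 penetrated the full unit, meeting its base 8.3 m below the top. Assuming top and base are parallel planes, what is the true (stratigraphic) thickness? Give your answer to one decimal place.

7.5 m

Let the plane be z = a·E + b·N + c.
Outcrop 2−Outcrop 1: 881a + 1302b = 220;  Outcrop 3−Outcrop 1: 590a + 469b = 0.
Solving gives a = −0.29066, b = 0.36564.
|∇z| = √(a²+b²) = 0.46709, so dip δ = arctan(0.46709) = 25.04°.
True thickness = vertical thickness × cos δ = 8.3 × cos 25.04° = 7.5 m.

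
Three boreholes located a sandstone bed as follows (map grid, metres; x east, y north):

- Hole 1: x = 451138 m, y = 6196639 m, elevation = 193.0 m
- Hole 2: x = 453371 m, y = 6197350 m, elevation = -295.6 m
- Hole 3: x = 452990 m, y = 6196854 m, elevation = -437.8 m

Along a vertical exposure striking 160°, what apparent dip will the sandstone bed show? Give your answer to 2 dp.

35.23°

Two edge vectors: Hole 1→Hole 2 = (2233, 711, -488.6), Hole 1→Hole 3 = (1852, 215, -630.8).
Normal n = (Hole 1→Hole 2) × (Hole 1→Hole 3) = (-343449.8, 503689.2, -836677).
So ∂z/∂x = −n_x/n_z = −0.41049 and ∂z/∂y = −n_y/n_z = 0.60201.
Unit vector along 160° is (sin 160°, cos 160°) = (0.3420, -0.9397).
Slope in that direction = a·(0.3420) + b·(-0.9397) = −0.70610.
Apparent dip = arctan|0.70610| = 35.23° (true dip is 36.1°, so apparent ≤ true as expected).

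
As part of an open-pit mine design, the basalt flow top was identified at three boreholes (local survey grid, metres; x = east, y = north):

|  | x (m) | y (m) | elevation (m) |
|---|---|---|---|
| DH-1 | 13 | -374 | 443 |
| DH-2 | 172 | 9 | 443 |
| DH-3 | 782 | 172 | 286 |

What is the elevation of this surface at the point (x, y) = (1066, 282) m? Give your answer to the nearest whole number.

Let the plane be z = a·x + b·y + c.
DH-2−DH-1: 159a + 383b = 0;  DH-3−DH-1: 769a + 546b = −157.
Solving gives a = −0.28949, b = 0.12018.
Then c = 443 − a·13 − b·-374 = 491.71.
At (1066, 282): z = −308.6 + 33.9 + 491.71 = 217.0 m.

217 m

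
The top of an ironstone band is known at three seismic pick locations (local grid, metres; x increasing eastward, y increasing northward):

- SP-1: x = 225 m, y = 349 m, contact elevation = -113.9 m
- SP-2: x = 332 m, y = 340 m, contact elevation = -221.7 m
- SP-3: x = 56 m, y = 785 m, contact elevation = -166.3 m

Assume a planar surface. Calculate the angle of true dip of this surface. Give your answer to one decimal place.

49.6°

Two edge vectors: SP-1→SP-2 = (107, -9, -107.8), SP-1→SP-3 = (-169, 436, -52.4).
Normal n = (SP-1→SP-2) × (SP-1→SP-3) = (47472.4, 23825, 45131).
So ∂z/∂x = −n_x/n_z = −1.05188 and ∂z/∂y = −n_y/n_z = −0.52791.
Gradient magnitude |∇z| = √(a² + b²) = √(1.10645 + 0.27869) = 1.17692.
True dip = arctan(1.17692) = 49.6°, dipping toward ENE (azimuth ≈ 063°).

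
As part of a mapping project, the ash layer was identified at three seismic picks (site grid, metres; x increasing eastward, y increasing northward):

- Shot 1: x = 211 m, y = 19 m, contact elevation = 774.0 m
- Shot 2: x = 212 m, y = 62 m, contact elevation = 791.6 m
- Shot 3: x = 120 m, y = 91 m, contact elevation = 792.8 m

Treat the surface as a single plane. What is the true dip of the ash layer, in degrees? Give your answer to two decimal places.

22.91°

Two edge vectors: Shot 1→Shot 2 = (1, 43, 17.6), Shot 1→Shot 3 = (-91, 72, 18.8).
Normal n = (Shot 1→Shot 2) × (Shot 1→Shot 3) = (-458.8, -1620.4, 3985).
So ∂z/∂x = −n_x/n_z = 0.11513 and ∂z/∂y = −n_y/n_z = 0.40662.
Gradient magnitude |∇z| = √(a² + b²) = √(0.01326 + 0.16534) = 0.42261.
True dip = arctan(0.42261) = 22.91°, dipping toward SSW (azimuth ≈ 196°).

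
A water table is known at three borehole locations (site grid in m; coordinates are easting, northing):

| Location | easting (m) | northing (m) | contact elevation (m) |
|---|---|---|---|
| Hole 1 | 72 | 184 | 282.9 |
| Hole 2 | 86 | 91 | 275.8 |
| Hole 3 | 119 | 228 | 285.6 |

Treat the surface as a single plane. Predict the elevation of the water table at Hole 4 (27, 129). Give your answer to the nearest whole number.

279 m

Let the plane be z = a·easting + b·northing + c.
Hole 2−Hole 1: 14a − 93b = −7.1;  Hole 3−Hole 1: 47a + 44b = 2.7.
Solving gives a = −0.01229, b = 0.07449.
Then c = 282.9 − a·72 − b·184 = 270.08.
At (27, 129): z = −0.3 + 9.6 + 270.08 = 279.4 m.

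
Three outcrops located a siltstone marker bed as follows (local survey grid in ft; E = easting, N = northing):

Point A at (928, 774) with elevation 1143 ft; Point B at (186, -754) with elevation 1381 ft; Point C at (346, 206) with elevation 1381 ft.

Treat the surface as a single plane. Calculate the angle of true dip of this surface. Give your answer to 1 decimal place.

Two edge vectors: Point A→Point B = (-742, -1528, 238), Point A→Point C = (-582, -568, 238).
Normal n = (Point A→Point B) × (Point A→Point C) = (-228480, 38080, -467840).
So ∂z/∂E = −n_x/n_z = −0.48837 and ∂z/∂N = −n_y/n_z = 0.08140.
Gradient magnitude |∇z| = √(a² + b²) = √(0.23851 + 0.00663) = 0.49511.
True dip = arctan(0.49511) = 26.3°, dipping toward E (azimuth ≈ 099°).

26.3°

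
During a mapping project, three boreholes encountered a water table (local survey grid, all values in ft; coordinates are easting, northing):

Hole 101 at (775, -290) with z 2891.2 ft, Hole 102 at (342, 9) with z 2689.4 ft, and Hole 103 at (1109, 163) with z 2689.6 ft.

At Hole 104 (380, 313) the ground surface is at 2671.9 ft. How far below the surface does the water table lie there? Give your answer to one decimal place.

Two edge vectors: Hole 101→Hole 102 = (-433, 299, -201.8), Hole 101→Hole 103 = (334, 453, -201.6).
Normal n = (Hole 101→Hole 102) × (Hole 101→Hole 103) = (31137, -154694, -296015).
So ∂z/∂easting = −n_x/n_z = 0.105187 and ∂z/∂northing = −n_y/n_z = −0.522588.
Intercept c from Hole 101: 2891.2 − 81.52 − 151.55 = 2658.13.
At (380, 313): z_contact = 39.97 − 163.57 + 2658.13 = 2534.53 ft.
Depth below ground = 2671.9 − 2534.53 = 137.4 ft.

137.4 ft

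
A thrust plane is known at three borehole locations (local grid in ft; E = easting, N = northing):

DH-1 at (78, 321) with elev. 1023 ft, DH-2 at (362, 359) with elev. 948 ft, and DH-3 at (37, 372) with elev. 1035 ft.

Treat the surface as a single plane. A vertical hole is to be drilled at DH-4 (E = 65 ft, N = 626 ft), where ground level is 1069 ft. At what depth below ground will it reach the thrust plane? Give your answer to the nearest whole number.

Let the plane be z = a·E + b·N + c.
DH-2−DH-1: 284a + 38b = −75;  DH-3−DH-1: −41a + 51b = 12.
Solving gives a = −0.26686, b = 0.02076.
Then c = 1023 − a·78 − b·321 = 1037.15.
At (65, 626): z_contact = −17.3 + 13.0 + 1037.15 = 1032.8 ft.
Depth below ground = 1069 − 1032.8 = 36 ft.

36 ft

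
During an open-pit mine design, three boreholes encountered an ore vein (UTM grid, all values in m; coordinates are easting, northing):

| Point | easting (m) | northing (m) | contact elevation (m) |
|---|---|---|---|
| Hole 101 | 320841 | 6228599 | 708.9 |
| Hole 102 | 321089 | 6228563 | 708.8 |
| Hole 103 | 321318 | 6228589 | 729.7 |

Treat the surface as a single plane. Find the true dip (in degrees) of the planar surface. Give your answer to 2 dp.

19.70°

Let the plane be z = a·easting + b·northing + c.
Hole 102−Hole 101: 248a − 36b = −0.1;  Hole 103−Hole 101: 477a − 10b = 20.8.
Solving gives a = 0.05103, b = 0.35435.
Gradient magnitude |∇z| = √(a² + b²) = √(0.00260 + 0.12556) = 0.35801.
True dip = arctan(0.35801) = 19.70°, dipping toward S (azimuth ≈ 188°).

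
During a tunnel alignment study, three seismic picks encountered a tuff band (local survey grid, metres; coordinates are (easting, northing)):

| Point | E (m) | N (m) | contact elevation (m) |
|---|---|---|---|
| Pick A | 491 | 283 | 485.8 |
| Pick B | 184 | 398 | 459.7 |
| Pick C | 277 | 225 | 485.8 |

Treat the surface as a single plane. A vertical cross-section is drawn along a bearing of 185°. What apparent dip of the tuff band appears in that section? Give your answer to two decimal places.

7.30°

Let the plane be z = a·E + b·N + c.
Pick B−Pick A: −307a + 115b = −26.1;  Pick C−Pick A: −214a − 58b = 0.
Solving gives a = 0.03569, b = −0.13168.
Unit vector along 185° is (sin 185°, cos 185°) = (-0.0872, -0.9962).
Slope in that direction = a·(-0.0872) + b·(-0.9962) = 0.12807.
Apparent dip = arctan|0.12807| = 7.30° (true dip is 7.8°, so apparent ≤ true as expected).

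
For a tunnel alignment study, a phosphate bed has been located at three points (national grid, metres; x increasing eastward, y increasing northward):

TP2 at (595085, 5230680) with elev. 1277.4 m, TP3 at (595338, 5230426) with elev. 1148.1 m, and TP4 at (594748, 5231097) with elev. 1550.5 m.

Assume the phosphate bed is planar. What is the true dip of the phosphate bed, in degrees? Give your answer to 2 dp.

56.29°

Let the plane be z = a·x + b·y + c.
TP3−TP2: 253a − 254b = −129.3;  TP4−TP2: −337a + 417b = 273.1.
Solving gives a = 0.77623, b = 1.28223.
Gradient magnitude |∇z| = √(a² + b²) = √(0.60253 + 1.64411) = 1.49888.
True dip = arctan(1.49888) = 56.29°, dipping toward SSW (azimuth ≈ 211°).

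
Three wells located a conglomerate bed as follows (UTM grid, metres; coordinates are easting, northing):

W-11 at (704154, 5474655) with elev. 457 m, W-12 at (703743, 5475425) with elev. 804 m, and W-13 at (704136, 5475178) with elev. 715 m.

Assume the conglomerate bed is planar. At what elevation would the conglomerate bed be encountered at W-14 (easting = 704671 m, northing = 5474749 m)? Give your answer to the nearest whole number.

548 m

Let the plane be z = a·easting + b·northing + c.
W-12−W-11: −411a + 770b = 347;  W-13−W-11: −18a + 523b = 258.
Solving gives a = 0.08542814, b = 0.49624800.
Then c = 457 − a·704154 − b·5474655 = −2776484.18.
At (704671, 5474749): z = 60198.7 + 2716833.3 − 2776484.18 = 547.8 m.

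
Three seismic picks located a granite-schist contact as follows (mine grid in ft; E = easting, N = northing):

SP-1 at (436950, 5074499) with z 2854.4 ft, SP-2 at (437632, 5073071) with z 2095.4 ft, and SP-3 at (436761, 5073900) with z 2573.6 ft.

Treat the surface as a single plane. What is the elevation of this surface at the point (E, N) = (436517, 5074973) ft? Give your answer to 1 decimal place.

Let the plane be z = a·E + b·N + c.
SP-2−SP-1: 682a − 1428b = −759;  SP-3−SP-1: −189a − 599b = −280.8.
Solving gives a = −0.079094648, b = 0.493737710.
Then c = 2854.4 − a·436950 − b·5074499 = −2468056.71.
At (436517, 5074973): z = −34526.2 + 2505705.5 − 2468056.71 = 3122.7 ft.

3122.7 ft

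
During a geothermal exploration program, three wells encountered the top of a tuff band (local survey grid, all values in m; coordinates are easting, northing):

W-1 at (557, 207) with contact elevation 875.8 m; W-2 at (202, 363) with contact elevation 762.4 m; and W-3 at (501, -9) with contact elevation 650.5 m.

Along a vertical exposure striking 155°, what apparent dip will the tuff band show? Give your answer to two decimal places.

25.93°

Two edge vectors: W-1→W-2 = (-355, 156, -113.4), W-1→W-3 = (-56, -216, -225.3).
Normal n = (W-1→W-2) × (W-1→W-3) = (-59641.2, -73631.1, 85416).
So ∂z/∂easting = −n_x/n_z = 0.69824 and ∂z/∂northing = −n_y/n_z = 0.86203.
Unit vector along 155° is (sin 155°, cos 155°) = (0.4226, -0.9063).
Slope in that direction = a·(0.4226) + b·(-0.9063) = −0.48617.
Apparent dip = arctan|0.48617| = 25.93° (true dip is 48.0°, so apparent ≤ true as expected).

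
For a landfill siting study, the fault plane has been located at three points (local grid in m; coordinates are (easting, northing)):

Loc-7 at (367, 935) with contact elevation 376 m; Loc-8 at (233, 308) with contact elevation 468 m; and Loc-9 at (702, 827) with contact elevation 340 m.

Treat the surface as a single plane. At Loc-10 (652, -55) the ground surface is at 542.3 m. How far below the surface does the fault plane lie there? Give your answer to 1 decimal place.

92.9 m

Let the plane be z = a·E + b·N + c.
Loc-8−Loc-7: −134a − 627b = 92;  Loc-9−Loc-7: 335a − 108b = −36.
Solving gives a = −0.14479, b = −0.11579.
Then c = 376 − a·367 − b·935 = 537.40.
At (652, -55): z_contact = −94.40 + 6.37 + 537.40 = 449.36 m.
Depth below ground = 542.3 − 449.36 = 92.9 m.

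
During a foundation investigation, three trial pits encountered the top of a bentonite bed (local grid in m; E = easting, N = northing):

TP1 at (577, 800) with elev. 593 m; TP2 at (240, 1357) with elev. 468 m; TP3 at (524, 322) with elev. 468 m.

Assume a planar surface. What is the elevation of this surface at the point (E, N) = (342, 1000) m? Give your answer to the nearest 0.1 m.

Two edge vectors: TP1→TP2 = (-337, 557, -125), TP1→TP3 = (-53, -478, -125).
Normal n = (TP1→TP2) × (TP1→TP3) = (-129375, -35500, 190607).
So ∂z/∂E = −n_x/n_z = 0.678753 and ∂z/∂N = −n_y/n_z = 0.186247.
Intercept c from TP1: 593 − 391.64 − 149.00 = 52.36.
At (342, 1000): z = 232.1 + 186.2 + 52.36 = 470.7 m.

470.7 m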